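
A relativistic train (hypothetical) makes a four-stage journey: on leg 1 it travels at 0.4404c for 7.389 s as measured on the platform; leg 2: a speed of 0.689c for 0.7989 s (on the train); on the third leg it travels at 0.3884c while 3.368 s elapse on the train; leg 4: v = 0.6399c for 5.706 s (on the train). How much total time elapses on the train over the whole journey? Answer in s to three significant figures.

Leg 1: γ = 1/√(1 − 0.4404²) = 1/√0.8060 = 1.114; τ_1 = 7.389/1.114 = 6.634 s.
Leg 2: 0.7989 s is already measured on the train.
Leg 3: 3.368 s is already measured on the train.
Leg 4: 5.706 s is already measured on the train.
Total: 6.634 + 0.7989 + 3.368 + 5.706 s.

τ = 16.5 s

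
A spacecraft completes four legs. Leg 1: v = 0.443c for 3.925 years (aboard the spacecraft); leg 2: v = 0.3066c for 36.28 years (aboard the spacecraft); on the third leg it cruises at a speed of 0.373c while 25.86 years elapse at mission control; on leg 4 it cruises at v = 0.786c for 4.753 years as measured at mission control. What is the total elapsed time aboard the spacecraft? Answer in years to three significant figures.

τ = 67.1 years

Leg 1: 3.925 years is already measured aboard the spacecraft.
Leg 2: 36.28 years is already measured aboard the spacecraft.
Leg 3: γ = 1/√(1 − 0.373²) = 1/√0.8609 = 1.078; τ_3 = 25.86/1.078 = 23.99 years.
Leg 4: γ = 1/√(1 − 0.786²) = 1/√0.3822 = 1.618; τ_4 = 4.753/1.618 = 2.938 years.
Total: 3.925 + 36.28 + 23.99 + 2.938 years.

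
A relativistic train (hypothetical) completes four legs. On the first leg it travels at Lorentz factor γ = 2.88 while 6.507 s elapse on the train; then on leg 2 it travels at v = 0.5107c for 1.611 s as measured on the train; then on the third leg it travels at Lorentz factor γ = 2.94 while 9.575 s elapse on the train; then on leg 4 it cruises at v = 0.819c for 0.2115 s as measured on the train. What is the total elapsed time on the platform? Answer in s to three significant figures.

Δt = 49.1 s

Leg 1: γ = 2.88; Δt_1 = 2.880 × 6.507 = 18.74 s.
Leg 2: γ = 1/√(1 − 0.5107²) = 1/√0.7392 = 1.163; Δt_2 = 1.163 × 1.611 = 1.874 s.
Leg 3: γ = 2.94; Δt_3 = 2.940 × 9.575 = 28.15 s.
Leg 4: γ = 1/√(1 − 0.819²) = 1/√0.3292 = 1.743; Δt_4 = 1.743 × 0.2115 = 0.3686 s.
Total: 18.74 + 1.874 + 28.15 + 0.3686 s.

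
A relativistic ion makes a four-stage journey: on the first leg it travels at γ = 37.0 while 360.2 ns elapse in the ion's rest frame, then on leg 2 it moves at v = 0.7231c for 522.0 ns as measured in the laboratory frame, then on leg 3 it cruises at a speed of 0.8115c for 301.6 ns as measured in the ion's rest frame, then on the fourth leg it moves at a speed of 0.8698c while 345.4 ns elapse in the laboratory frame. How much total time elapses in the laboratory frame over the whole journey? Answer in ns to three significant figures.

Δt = 1.47×10⁴ ns

Leg 1: γ = 37.0; Δt_1 = 37.00 × 360.2 = 1.333×10⁴ ns.
Leg 2: 522.0 ns is already measured in the laboratory frame.
Leg 3: γ = 1/√(1 − 0.8115²) = 1/√0.3415 = 1.711; Δt_3 = 1.711 × 301.6 = 516.1 ns.
Leg 4: 345.4 ns is already measured in the laboratory frame.
Total: 1.333×10⁴ + 522.0 + 516.1 + 345.4 ns.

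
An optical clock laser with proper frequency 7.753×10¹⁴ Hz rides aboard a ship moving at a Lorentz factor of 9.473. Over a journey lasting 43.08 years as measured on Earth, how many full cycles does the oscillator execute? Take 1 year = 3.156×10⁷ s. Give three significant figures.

N = 1.11×10²³

γ = 9.473
The oscillator's own cycle count is N = f × τ where τ is the proper time on the ship. τ = Δt/γ = 43.08/9.473 = 4.548 years = 1.435×10⁸ s.
N = 7.753×10¹⁴ × 1.435×10⁸ = 1.113×10²³.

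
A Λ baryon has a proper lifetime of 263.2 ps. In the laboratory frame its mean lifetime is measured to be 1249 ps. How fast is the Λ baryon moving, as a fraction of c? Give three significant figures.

v = 0.978c

γ = Δt/τ₀ = 1249/263.2 = 4.745
β = √(1 − 1/γ²) = √(1 − 0.04441) = √0.9556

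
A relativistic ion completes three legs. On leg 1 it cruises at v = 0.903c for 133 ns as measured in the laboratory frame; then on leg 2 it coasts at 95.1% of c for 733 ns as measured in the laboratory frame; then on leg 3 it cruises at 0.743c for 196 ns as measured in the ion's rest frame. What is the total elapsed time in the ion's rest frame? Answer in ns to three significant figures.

τ = 480 ns

Leg 1: γ = 1/√(1 − 0.903²) = 1/√0.1846 = 2.328; τ_1 = 133/2.328 = 57.14 ns.
Leg 2: β = 0.951; γ = 1/√(1 − 0.951²) = 1/√0.09560 = 3.234; τ_2 = 733/3.234 = 226.6 ns.
Leg 3: 196 ns is already measured in the ion's rest frame.
Total: 57.14 + 226.6 + 196.0 ns.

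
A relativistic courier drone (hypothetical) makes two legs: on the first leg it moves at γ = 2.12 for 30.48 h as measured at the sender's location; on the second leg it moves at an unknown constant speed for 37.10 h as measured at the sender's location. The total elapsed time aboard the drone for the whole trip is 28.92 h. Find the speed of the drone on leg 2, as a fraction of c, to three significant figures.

β = 0.920

Leg 1: γ = 2.12; τ_1 = 30.48/2.120 = 14.38 h.
Leg 2: speed unknown; τ_2 = 37.10/γ_2.
Total proper time: 14.38 + τ_2 = 28.92, so τ_2 = 28.92 − 14.38 = 14.54 h.
γ_2 = 37.10/14.54 = 2.551; β = √(1 − 1/γ²) = √0.8463.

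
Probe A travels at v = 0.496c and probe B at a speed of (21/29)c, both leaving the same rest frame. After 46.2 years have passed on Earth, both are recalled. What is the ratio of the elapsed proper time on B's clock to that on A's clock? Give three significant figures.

A: γ = 1/√(1 − 0.496²) = 1/√0.7540 = 1.152. B: γ = 1/√(1 − (21/29)²) = 29/20 = 1.450.
τ_A/τ_B = γ_B/γ_A = 1.450/1.152 = 1.259, so τ_B/τ_A = 0.7942.

τ_B/τ_A = 0.794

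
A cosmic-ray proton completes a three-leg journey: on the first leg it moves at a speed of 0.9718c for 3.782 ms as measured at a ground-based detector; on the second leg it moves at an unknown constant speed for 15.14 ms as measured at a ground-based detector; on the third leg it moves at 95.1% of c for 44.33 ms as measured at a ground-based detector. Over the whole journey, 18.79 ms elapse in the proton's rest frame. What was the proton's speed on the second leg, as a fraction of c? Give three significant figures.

β = 0.961

Leg 1: γ = 1/√(1 − 0.9718²) = 1/√0.05560 = 4.241; τ_1 = 3.782/4.241 = 0.8918 ms.
Leg 2: speed unknown; τ_2 = 15.14/γ_2.
Leg 3: β = 0.951; γ = 1/√(1 − 0.951²) = 1/√0.09560 = 3.234; τ_3 = 44.33/3.234 = 13.71 ms.
Total proper time: 0.8918 + τ_2 + 13.71 = 18.79, so τ_2 = 18.79 − 14.60 = 4.192 ms.
γ_2 = 15.14/4.192 = 3.612; β = √(1 − 1/γ²) = √0.9233.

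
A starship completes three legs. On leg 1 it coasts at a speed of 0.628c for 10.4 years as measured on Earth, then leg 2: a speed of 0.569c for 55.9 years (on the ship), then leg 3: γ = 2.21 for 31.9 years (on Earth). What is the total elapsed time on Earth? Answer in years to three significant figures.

Leg 1: 10.4 years is already measured on Earth.
Leg 2: γ = 1/√(1 − 0.569²) = 1/√0.6762 = 1.216; Δt_2 = 1.216 × 55.9 = 67.98 years.
Leg 3: 31.9 years is already measured on Earth.
Total: 10.40 + 67.98 + 31.90 years.

Δt = 110 years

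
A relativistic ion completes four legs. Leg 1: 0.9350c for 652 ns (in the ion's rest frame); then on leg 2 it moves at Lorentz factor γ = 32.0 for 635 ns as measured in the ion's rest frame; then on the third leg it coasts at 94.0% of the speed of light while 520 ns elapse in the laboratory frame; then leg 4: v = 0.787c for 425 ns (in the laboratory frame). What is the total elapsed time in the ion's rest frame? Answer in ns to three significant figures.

τ = 1730 ns

Leg 1: 652 ns is already measured in the ion's rest frame.
Leg 2: 635 ns is already measured in the ion's rest frame.
Leg 3: β = 0.940; γ = 1/√(1 − 0.940²) = 1/√0.1164 = 2.931; τ_3 = 520/2.931 = 177.4 ns.
Leg 4: γ = 1/√(1 − 0.787²) = 1/√0.3806 = 1.621; τ_4 = 425/1.621 = 262.2 ns.
Total: 652.0 + 635.0 + 177.4 + 262.2 ns.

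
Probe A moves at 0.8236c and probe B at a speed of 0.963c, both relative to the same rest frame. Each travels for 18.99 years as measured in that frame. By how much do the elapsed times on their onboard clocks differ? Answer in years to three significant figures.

A: γ = 1/√(1 − 0.8236²) = 1/√0.3217 = 1.763; τ_A = 18.99/1.763 = 10.77 years.
B: γ = 1/√(1 − 0.963²) = 1/√0.07263 = 3.711; τ_B = 18.99/3.711 = 5.118 years.

|τ_A − τ_B| = 5.65 years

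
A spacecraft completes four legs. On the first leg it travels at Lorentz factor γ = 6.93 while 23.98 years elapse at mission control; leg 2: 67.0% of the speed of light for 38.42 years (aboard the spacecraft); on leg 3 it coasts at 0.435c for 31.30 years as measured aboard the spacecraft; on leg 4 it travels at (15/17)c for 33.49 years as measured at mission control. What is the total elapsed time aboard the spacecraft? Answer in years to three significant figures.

Leg 1: γ = 6.93; τ_1 = 23.98/6.930 = 3.460 years.
Leg 2: 38.42 years is already measured aboard the spacecraft.
Leg 3: 31.30 years is already measured aboard the spacecraft.
Leg 4: γ = 1/√(1 − (15/17)²) = 17/8 = 2.125; τ_4 = 33.49/2.125 = 15.76 years.
Total: 3.460 + 38.42 + 31.30 + 15.76 years.

τ = 88.9 years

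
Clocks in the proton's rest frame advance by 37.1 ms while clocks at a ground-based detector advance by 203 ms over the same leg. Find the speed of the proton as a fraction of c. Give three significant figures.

The proper time is measured in the proton's rest frame (both events occur at the proton's location); Δt is measured at a ground-based detector. γ = Δt/τ = 203/37.1 = 5.472.
β = √(1 − 1/γ²) = √(1 − 0.03340) = √0.9666

β = 0.983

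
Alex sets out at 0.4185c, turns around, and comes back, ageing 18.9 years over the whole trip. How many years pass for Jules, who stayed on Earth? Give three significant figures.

γ = 1/√(1 − 0.4185²) = 1/√0.8249 = 1.101
Earth-frame duration is the dilated interval: Δt = γτ = 1.101 × 18.9 years.

Δt = 20.8 years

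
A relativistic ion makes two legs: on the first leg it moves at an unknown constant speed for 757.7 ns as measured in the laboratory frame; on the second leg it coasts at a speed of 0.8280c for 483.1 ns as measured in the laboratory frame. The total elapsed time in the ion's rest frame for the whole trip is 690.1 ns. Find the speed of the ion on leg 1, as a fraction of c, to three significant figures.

Leg 1: speed unknown; τ_1 = 757.7/γ_1.
Leg 2: γ = 1/√(1 − 0.8280²) = 1/√0.3144 = 1.783; τ_2 = 483.1/1.783 = 270.9 ns.
Total proper time: τ_1 + 270.9 = 690.1, so τ_1 = 690.1 − 270.9 = 419.2 ns.
γ_1 = 757.7/419.2 = 1.807; β = √(1 − 1/γ²) = √0.6939.

β = 0.833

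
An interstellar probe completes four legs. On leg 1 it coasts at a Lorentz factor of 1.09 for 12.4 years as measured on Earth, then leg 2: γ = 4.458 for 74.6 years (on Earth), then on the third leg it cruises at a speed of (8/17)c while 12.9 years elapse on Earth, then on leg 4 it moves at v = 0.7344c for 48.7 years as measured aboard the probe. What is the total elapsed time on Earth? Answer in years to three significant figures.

Δt = 172 years

Leg 1: 12.4 years is already measured on Earth.
Leg 2: 74.6 years is already measured on Earth.
Leg 3: 12.9 years is already measured on Earth.
Leg 4: γ = 1/√(1 − 0.7344²) = 1/√0.4607 = 1.473; Δt_4 = 1.473 × 48.7 = 71.75 years.
Total: 12.40 + 74.60 + 12.90 + 71.75 years.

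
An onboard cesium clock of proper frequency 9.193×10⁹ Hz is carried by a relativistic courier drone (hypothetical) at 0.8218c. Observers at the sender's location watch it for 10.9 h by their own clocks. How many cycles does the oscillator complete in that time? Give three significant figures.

N = 2.06×10¹⁴

γ = 1/√(1 − 0.8218²) = 1/√0.3246 = 1.755
During 10.9 h of lab time, the oscillator's proper time advances by τ = Δt/γ = 10.9/1.755 = 6.211 h = 2.236×10⁴ s.
N = f × τ = 9.193×10⁹ × 2.236×10⁴ = 2.055×10¹⁴.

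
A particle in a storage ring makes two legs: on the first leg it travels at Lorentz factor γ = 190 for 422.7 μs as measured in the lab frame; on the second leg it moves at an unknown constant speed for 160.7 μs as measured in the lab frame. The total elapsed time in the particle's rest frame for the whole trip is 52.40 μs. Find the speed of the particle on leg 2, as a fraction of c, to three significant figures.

Leg 1: γ = 190; τ_1 = 422.7/190.0 = 2.225 μs.
Leg 2: speed unknown; τ_2 = 160.7/γ_2.
Total proper time: 2.225 + τ_2 = 52.40, so τ_2 = 52.40 − 2.225 = 50.18 μs.
γ_2 = 160.7/50.18 = 3.203; β = √(1 − 1/γ²) = √0.9025.

β = 0.950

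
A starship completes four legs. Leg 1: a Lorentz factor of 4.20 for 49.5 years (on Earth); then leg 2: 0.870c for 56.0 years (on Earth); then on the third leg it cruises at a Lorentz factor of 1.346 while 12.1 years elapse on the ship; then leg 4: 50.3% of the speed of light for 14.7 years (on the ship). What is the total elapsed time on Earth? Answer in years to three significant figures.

Δt = 139 years

Leg 1: 49.5 years is already measured on Earth.
Leg 2: 56.0 years is already measured on Earth.
Leg 3: γ = 1.346; Δt_3 = 1.346 × 12.1 = 16.29 years.
Leg 4: β = 0.503; γ = 1/√(1 − 0.503²) = 1/√0.7470 = 1.157; Δt_4 = 1.157 × 14.7 = 17.01 years.
Total: 49.50 + 56.00 + 16.29 + 17.01 years.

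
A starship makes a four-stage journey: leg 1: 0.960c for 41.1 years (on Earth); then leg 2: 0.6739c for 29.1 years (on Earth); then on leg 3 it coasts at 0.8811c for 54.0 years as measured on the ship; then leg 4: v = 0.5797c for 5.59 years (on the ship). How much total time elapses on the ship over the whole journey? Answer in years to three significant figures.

τ = 92.6 years

Leg 1: γ = 1/√(1 − 0.960²) = 25/7 ≈ 3.571; τ_1 = 41.1/3.571 = 11.51 years.
Leg 2: γ = 1/√(1 − 0.6739²) = 1/√0.5459 = 1.354; τ_2 = 29.1/1.354 = 21.50 years.
Leg 3: 54.0 years is already measured on the ship.
Leg 4: 5.59 years is already measured on the ship.
Total: 11.51 + 21.50 + 54.00 + 5.590 years.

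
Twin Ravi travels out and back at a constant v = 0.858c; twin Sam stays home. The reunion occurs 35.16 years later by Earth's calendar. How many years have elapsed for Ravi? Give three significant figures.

τ = 18.1 years

γ = 1/√(1 − 0.858²) = 1/√0.2638 = 1.947
Ravi's clock measures proper time along the trip: τ = Δt/γ = 35.16/1.947 years.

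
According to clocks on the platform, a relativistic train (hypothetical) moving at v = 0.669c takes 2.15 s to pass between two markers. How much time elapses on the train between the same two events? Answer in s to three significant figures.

τ = 1.60 s

γ = 1/√(1 − 0.669²) = 1/√0.5524 = 1.345
The interval measured on the platform is the dilated one; the clock on the train measures the proper time τ = Δt/γ = 2.15/1.345 s.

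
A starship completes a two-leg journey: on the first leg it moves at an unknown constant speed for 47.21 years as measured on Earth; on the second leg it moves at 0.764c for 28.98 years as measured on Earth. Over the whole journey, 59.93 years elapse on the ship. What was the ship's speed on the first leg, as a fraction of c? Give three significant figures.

β = 0.487

Leg 1: speed unknown; τ_1 = 47.21/γ_1.
Leg 2: γ = 1/√(1 − 0.764²) = 1/√0.4163 = 1.550; τ_2 = 28.98/1.550 = 18.70 years.
Total proper time: τ_1 + 18.70 = 59.93, so τ_1 = 59.93 − 18.70 = 41.23 years.
γ_1 = 47.21/41.23 = 1.145; β = √(1 − 1/γ²) = √0.2372.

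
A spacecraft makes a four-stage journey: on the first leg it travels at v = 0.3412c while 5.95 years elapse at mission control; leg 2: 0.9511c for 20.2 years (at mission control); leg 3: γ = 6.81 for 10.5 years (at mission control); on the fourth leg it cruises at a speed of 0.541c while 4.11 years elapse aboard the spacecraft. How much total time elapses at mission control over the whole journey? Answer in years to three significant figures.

Leg 1: 5.95 years is already measured at mission control.
Leg 2: 20.2 years is already measured at mission control.
Leg 3: 10.5 years is already measured at mission control.
Leg 4: γ = 1/√(1 − 0.541²) = 1/√0.7073 = 1.189; Δt_4 = 1.189 × 4.11 = 4.887 years.
Total: 5.950 + 20.20 + 10.50 + 4.887 years.

Δt = 41.5 years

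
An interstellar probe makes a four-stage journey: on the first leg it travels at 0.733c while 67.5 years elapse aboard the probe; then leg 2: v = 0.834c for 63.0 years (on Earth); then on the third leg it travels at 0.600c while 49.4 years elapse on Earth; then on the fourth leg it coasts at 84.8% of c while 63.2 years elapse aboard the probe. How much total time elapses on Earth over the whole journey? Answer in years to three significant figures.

Δt = 331 years

Leg 1: γ = 1/√(1 − 0.733²) = 1/√0.4627 = 1.470; Δt_1 = 1.470 × 67.5 = 99.23 years.
Leg 2: 63.0 years is already measured on Earth.
Leg 3: 49.4 years is already measured on Earth.
Leg 4: β = 0.848; γ = 1/√(1 − 0.848²) = 1/√0.2809 = 1.887; Δt_4 = 1.887 × 63.2 = 119.2 years.
Total: 99.23 + 63.00 + 49.40 + 119.2 years.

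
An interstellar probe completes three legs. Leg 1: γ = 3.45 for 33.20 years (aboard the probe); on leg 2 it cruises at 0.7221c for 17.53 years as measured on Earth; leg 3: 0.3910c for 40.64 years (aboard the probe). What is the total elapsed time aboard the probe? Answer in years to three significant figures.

Leg 1: 33.20 years is already measured aboard the probe.
Leg 2: γ = 1/√(1 − 0.7221²) = 1/√0.4786 = 1.446; τ_2 = 17.53/1.446 = 12.13 years.
Leg 3: 40.64 years is already measured aboard the probe.
Total: 33.20 + 12.13 + 40.64 years.

τ = 86.0 years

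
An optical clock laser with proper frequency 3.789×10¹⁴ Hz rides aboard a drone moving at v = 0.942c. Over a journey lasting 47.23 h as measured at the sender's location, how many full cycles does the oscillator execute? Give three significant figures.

N = 2.16×10¹⁹

γ = 1/√(1 − 0.942²) = 1/√0.1126 = 2.980
The oscillator's own cycle count is N = f × τ where τ is the proper time aboard the drone. τ = Δt/γ = 47.23/2.980 = 15.85 h = 5.706×10⁴ s.
N = 3.789×10¹⁴ × 5.706×10⁴ = 2.162×10¹⁹.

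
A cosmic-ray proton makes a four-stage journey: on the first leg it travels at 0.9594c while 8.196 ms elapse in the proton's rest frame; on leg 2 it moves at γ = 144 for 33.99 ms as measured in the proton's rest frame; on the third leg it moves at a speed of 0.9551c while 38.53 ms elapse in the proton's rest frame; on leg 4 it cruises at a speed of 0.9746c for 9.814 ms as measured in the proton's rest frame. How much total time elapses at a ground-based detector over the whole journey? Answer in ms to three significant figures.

Δt = 5100 ms

Leg 1: γ = 1/√(1 − 0.9594²) = 1/√0.07955 = 3.545; Δt_1 = 3.545 × 8.196 = 29.06 ms.
Leg 2: γ = 144; Δt_2 = 144.0 × 33.99 = 4895 ms.
Leg 3: γ = 1/√(1 − 0.9551²) = 1/√0.08778 = 3.375; Δt_3 = 3.375 × 38.53 = 130.0 ms.
Leg 4: γ = 1/√(1 − 0.9746²) = 1/√0.05015 = 4.465; Δt_4 = 4.465 × 9.814 = 43.82 ms.
Total: 29.06 + 4895 + 130.0 + 43.82 ms.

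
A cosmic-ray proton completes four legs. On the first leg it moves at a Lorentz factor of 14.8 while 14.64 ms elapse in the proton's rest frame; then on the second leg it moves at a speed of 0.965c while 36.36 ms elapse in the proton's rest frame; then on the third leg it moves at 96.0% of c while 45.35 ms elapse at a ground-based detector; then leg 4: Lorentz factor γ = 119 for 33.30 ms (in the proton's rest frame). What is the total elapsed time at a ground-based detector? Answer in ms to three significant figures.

Δt = 4360 ms

Leg 1: γ = 14.8; Δt_1 = 14.80 × 14.64 = 216.7 ms.
Leg 2: γ = 1/√(1 − 0.965²) = 1/√0.06878 = 3.813; Δt_2 = 3.813 × 36.36 = 138.6 ms.
Leg 3: 45.35 ms is already measured at a ground-based detector.
Leg 4: γ = 119; Δt_4 = 119.0 × 33.30 = 3963 ms.
Total: 216.7 + 138.6 + 45.35 + 3963 ms.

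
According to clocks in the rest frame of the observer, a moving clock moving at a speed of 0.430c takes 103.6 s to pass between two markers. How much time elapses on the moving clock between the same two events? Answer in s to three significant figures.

τ = 93.5 s

γ = 1/√(1 − 0.430²) = 1/√0.8151 = 1.108
The interval measured in the rest frame of the observer is the dilated one; the clock on the moving clock measures the proper time τ = Δt/γ = 103.6/1.108 s.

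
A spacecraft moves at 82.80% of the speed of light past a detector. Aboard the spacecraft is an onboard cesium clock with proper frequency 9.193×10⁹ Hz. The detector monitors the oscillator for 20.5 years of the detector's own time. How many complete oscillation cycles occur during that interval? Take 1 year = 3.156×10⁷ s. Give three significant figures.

N = 3.34×10¹⁸

β = 0.8280; γ = 1/√(1 − 0.8280²) = 1/√0.3144 = 1.783
During 20.5 years of lab time, the oscillator's proper time advances by τ = Δt/γ = 20.5/1.783 = 11.49 years = 3.628×10⁸ s.
N = f × τ = 9.193×10⁹ × 3.628×10⁸ = 3.335×10¹⁸.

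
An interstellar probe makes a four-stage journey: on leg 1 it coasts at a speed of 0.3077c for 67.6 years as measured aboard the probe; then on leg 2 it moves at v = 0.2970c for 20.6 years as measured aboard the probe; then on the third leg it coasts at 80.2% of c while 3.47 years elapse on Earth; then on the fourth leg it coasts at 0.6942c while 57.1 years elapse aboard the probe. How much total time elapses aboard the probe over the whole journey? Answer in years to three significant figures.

τ = 147 years

Leg 1: 67.6 years is already measured aboard the probe.
Leg 2: 20.6 years is already measured aboard the probe.
Leg 3: β = 0.802; γ = 1/√(1 − 0.802²) = 1/√0.3568 = 1.674; τ_3 = 3.47/1.674 = 2.073 years.
Leg 4: 57.1 years is already measured aboard the probe.
Total: 67.60 + 20.60 + 2.073 + 57.10 years.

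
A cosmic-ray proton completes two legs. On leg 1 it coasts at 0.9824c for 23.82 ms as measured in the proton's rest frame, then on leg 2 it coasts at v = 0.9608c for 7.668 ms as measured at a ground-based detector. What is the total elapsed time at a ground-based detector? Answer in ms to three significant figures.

Δt = 135 ms

Leg 1: γ = 1/√(1 − 0.9824²) = 1/√0.03489 = 5.354; Δt_1 = 5.354 × 23.82 = 127.5 ms.
Leg 2: 7.668 ms is already measured at a ground-based detector.
Total: 127.5 + 7.668 ms.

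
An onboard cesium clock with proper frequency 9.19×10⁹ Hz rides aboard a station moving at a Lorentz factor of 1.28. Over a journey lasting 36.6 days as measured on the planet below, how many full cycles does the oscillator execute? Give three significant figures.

N = 2.27×10¹⁶

γ = 1.28
The oscillator's own cycle count is N = f × τ where τ is the proper time aboard the station. τ = Δt/γ = 36.6/1.280 = 28.59 days = 2.470×10⁶ s.
N = 9.19×10⁹ × 2.470×10⁶ = 2.270×10¹⁶.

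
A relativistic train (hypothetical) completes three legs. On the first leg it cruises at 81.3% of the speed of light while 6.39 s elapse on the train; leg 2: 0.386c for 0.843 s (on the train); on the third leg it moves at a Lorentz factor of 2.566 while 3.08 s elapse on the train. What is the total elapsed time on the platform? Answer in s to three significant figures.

Δt = 19.8 s

Leg 1: β = 0.813; γ = 1/√(1 − 0.813²) = 1/√0.3390 = 1.717; Δt_1 = 1.717 × 6.39 = 10.97 s.
Leg 2: γ = 1/√(1 − 0.386²) = 1/√0.8510 = 1.084; Δt_2 = 1.084 × 0.843 = 0.9138 s.
Leg 3: γ = 2.566; Δt_3 = 2.566 × 3.08 = 7.903 s.
Total: 10.97 + 0.9138 + 7.903 s.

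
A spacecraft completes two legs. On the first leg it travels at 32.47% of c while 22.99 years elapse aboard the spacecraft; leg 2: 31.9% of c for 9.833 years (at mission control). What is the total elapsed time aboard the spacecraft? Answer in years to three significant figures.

τ = 32.3 years

Leg 1: 22.99 years is already measured aboard the spacecraft.
Leg 2: β = 0.319; γ = 1/√(1 − 0.319²) = 1/√0.8982 = 1.055; τ_2 = 9.833/1.055 = 9.319 years.
Total: 22.99 + 9.319 years.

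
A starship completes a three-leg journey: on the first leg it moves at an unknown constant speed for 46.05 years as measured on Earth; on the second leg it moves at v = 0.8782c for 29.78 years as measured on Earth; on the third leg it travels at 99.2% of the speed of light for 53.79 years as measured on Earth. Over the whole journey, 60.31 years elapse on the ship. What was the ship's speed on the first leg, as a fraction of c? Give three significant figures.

Leg 1: speed unknown; τ_1 = 46.05/γ_1.
Leg 2: γ = 1/√(1 − 0.8782²) = 1/√0.2288 = 2.091; τ_2 = 29.78/2.091 = 14.24 years.
Leg 3: β = 0.992; γ = 1/√(1 − 0.992²) = 1/√0.01594 = 7.922; τ_3 = 53.79/7.922 = 6.790 years.
Total proper time: τ_1 + 14.24 + 6.790 = 60.31, so τ_1 = 60.31 − 21.03 = 39.28 years.
γ_1 = 46.05/39.28 = 1.172; β = √(1 − 1/γ²) = √0.2726.

β = 0.522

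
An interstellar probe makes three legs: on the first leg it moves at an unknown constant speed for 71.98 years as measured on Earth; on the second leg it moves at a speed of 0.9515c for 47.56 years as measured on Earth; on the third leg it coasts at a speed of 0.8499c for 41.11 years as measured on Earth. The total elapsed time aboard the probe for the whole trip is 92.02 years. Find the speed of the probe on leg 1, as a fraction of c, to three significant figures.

β = 0.633

Leg 1: speed unknown; τ_1 = 71.98/γ_1.
Leg 2: γ = 1/√(1 − 0.9515²) = 1/√0.09465 = 3.250; τ_2 = 47.56/3.250 = 14.63 years.
Leg 3: γ = 1/√(1 − 0.8499²) = 1/√0.2777 = 1.898; τ_3 = 41.11/1.898 = 21.66 years.
Total proper time: τ_1 + 14.63 + 21.66 = 92.02, so τ_1 = 92.02 − 36.29 = 55.73 years.
γ_1 = 71.98/55.73 = 1.292; β = √(1 − 1/γ²) = √0.4006.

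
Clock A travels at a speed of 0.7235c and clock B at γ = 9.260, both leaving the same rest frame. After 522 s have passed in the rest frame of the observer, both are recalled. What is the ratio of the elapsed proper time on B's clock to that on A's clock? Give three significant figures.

A: γ = 1/√(1 − 0.7235²) = 1/√0.4765 = 1.449. B: γ = 9.260.
τ_A/τ_B = γ_B/γ_A = 9.260/1.449 = 6.392, so τ_B/τ_A = 0.1564.

τ_B/τ_A = 0.156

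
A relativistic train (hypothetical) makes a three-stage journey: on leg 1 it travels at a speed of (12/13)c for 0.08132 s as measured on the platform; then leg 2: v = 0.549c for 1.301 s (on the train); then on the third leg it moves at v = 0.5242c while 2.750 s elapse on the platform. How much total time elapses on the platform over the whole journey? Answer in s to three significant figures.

Δt = 4.39 s

Leg 1: 0.08132 s is already measured on the platform.
Leg 2: γ = 1/√(1 − 0.549²) = 1/√0.6986 = 1.196; Δt_2 = 1.196 × 1.301 = 1.557 s.
Leg 3: 2.750 s is already measured on the platform.
Total: 0.08132 + 1.557 + 2.750 s.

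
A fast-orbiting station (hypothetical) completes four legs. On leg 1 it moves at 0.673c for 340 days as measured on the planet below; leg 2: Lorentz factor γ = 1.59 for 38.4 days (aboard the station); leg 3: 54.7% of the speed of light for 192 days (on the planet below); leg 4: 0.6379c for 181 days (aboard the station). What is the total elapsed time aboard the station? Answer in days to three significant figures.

τ = 632 days

Leg 1: γ = 1/√(1 − 0.673²) = 1/√0.5471 = 1.352; τ_1 = 340/1.352 = 251.5 days.
Leg 2: 38.4 days is already measured aboard the station.
Leg 3: β = 0.547; γ = 1/√(1 − 0.547²) = 1/√0.7008 = 1.195; τ_3 = 192/1.195 = 160.7 days.
Leg 4: 181 days is already measured aboard the station.
Total: 251.5 + 38.40 + 160.7 + 181.0 days.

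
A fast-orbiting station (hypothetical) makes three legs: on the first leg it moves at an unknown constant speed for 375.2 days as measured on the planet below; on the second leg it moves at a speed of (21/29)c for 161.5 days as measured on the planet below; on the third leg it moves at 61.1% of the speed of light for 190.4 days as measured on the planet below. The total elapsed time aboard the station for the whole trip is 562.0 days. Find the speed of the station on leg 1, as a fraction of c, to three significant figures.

β = 0.601

Leg 1: speed unknown; τ_1 = 375.2/γ_1.
Leg 2: γ = 1/√(1 − (21/29)²) = 29/20 = 1.450; τ_2 = 161.5/1.450 = 111.4 days.
Leg 3: β = 0.611; γ = 1/√(1 − 0.611²) = 1/√0.6267 = 1.263; τ_3 = 190.4/1.263 = 150.7 days.
Total proper time: τ_1 + 111.4 + 150.7 = 562.0, so τ_1 = 562.0 − 262.1 = 299.9 days.
γ_1 = 375.2/299.9 = 1.251; β = √(1 − 1/γ²) = √0.3611.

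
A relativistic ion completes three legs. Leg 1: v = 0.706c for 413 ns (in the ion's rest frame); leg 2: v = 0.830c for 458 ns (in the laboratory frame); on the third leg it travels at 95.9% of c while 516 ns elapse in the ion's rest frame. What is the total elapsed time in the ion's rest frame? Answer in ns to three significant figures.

Leg 1: 413 ns is already measured in the ion's rest frame.
Leg 2: γ = 1/√(1 − 0.830²) = 1/√0.3111 = 1.793; τ_2 = 458/1.793 = 255.5 ns.
Leg 3: 516 ns is already measured in the ion's rest frame.
Total: 413.0 + 255.5 + 516.0 ns.

τ = 1180 ns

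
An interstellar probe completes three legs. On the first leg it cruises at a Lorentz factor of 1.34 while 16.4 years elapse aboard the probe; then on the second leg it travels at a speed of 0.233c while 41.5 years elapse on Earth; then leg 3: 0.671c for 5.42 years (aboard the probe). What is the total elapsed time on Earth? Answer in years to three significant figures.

Δt = 70.8 years

Leg 1: γ = 1.34; Δt_1 = 1.340 × 16.4 = 21.98 years.
Leg 2: 41.5 years is already measured on Earth.
Leg 3: γ = 1/√(1 − 0.671²) = 1/√0.5498 = 1.349; Δt_3 = 1.349 × 5.42 = 7.310 years.
Total: 21.98 + 41.50 + 7.310 years.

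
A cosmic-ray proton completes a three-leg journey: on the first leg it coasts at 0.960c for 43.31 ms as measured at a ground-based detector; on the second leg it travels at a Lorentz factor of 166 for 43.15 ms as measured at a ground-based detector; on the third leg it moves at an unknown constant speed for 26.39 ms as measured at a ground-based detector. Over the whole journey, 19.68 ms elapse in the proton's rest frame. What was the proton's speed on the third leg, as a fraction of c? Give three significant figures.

Leg 1: γ = 1/√(1 − 0.960²) = 25/7 ≈ 3.571; τ_1 = 43.31/3.571 = 12.13 ms.
Leg 2: γ = 166; τ_2 = 43.15/166.0 = 0.2599 ms.
Leg 3: speed unknown; τ_3 = 26.39/γ_3.
Total proper time: 12.13 + 0.2599 + τ_3 = 19.68, so τ_3 = 19.68 − 12.39 = 7.293 ms.
γ_3 = 26.39/7.293 = 3.618; β = √(1 − 1/γ²) = √0.9236.

β = 0.961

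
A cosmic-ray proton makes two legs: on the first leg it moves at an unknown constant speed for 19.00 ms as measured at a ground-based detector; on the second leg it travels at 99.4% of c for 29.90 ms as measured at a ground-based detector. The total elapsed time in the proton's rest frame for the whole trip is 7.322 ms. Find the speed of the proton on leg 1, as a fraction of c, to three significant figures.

β = 0.977

Leg 1: speed unknown; τ_1 = 19.00/γ_1.
Leg 2: β = 0.994; γ = 1/√(1 − 0.994²) = 1/√0.01196 = 9.142; τ_2 = 29.90/9.142 = 3.270 ms.
Total proper time: τ_1 + 3.270 = 7.322, so τ_1 = 7.322 − 3.270 = 4.052 ms.
γ_1 = 19.00/4.052 = 4.690; β = √(1 − 1/γ²) = √0.9545.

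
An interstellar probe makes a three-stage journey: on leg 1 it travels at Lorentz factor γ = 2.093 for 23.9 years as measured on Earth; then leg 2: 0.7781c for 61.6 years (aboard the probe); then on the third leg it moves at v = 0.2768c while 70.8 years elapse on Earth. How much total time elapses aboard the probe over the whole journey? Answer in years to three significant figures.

Leg 1: γ = 2.093; τ_1 = 23.9/2.093 = 11.42 years.
Leg 2: 61.6 years is already measured aboard the probe.
Leg 3: γ = 1/√(1 − 0.2768²) = 1/√0.9234 = 1.041; τ_3 = 70.8/1.041 = 68.03 years.
Total: 11.42 + 61.60 + 68.03 years.

τ = 141 years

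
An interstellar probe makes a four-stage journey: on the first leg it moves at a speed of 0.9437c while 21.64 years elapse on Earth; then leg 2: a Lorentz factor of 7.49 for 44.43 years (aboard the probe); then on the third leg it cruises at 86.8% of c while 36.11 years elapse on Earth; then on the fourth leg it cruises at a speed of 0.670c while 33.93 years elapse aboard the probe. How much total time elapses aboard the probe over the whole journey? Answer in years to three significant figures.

Leg 1: γ = 1/√(1 − 0.9437²) = 1/√0.1094 = 3.023; τ_1 = 21.64/3.023 = 7.159 years.
Leg 2: 44.43 years is already measured aboard the probe.
Leg 3: β = 0.868; γ = 1/√(1 − 0.868²) = 1/√0.2466 = 2.014; τ_3 = 36.11/2.014 = 17.93 years.
Leg 4: 33.93 years is already measured aboard the probe.
Total: 7.159 + 44.43 + 17.93 + 33.93 years.

τ = 103 years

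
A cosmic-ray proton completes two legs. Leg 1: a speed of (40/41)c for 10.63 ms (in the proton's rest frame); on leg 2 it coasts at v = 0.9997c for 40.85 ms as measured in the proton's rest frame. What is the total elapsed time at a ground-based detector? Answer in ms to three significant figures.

Δt = 1720 ms

Leg 1: γ = 1/√(1 − (40/41)²) = 41/9 ≈ 4.556; Δt_1 = 4.556 × 10.63 = 48.43 ms.
Leg 2: γ = 1/√(1 − 0.9997²) = 1/√5.999×10⁻⁴ = 40.83; Δt_2 = 40.83 × 40.85 = 1668 ms.
Total: 48.43 + 1668 ms.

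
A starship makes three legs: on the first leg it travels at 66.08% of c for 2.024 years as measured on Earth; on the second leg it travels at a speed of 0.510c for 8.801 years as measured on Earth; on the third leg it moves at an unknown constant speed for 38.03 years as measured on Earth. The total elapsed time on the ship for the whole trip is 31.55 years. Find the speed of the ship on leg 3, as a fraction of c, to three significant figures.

β = 0.807

Leg 1: β = 0.6608; γ = 1/√(1 − 0.6608²) = 1/√0.5633 = 1.332; τ_1 = 2.024/1.332 = 1.519 years.
Leg 2: γ = 1/√(1 − 0.510²) = 1/√0.7399 = 1.163; τ_2 = 8.801/1.163 = 7.570 years.
Leg 3: speed unknown; τ_3 = 38.03/γ_3.
Total proper time: 1.519 + 7.570 + τ_3 = 31.55, so τ_3 = 31.55 − 9.090 = 22.46 years.
γ_3 = 38.03/22.46 = 1.693; β = √(1 − 1/γ²) = √0.6512.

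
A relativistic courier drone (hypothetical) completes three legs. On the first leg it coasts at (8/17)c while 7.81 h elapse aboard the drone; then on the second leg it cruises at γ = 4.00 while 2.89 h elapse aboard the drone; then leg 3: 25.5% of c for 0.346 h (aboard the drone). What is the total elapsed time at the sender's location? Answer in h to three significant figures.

Leg 1: γ = 1/√(1 − (8/17)²) = 17/15 ≈ 1.133; Δt_1 = 1.133 × 7.81 = 8.851 h.
Leg 2: γ = 4.00; Δt_2 = 4.000 × 2.89 = 11.56 h.
Leg 3: β = 0.255; γ = 1/√(1 − 0.255²) = 1/√0.9350 = 1.034; Δt_3 = 1.034 × 0.346 = 0.3578 h.
Total: 8.851 + 11.56 + 0.3578 h.

Δt = 20.8 h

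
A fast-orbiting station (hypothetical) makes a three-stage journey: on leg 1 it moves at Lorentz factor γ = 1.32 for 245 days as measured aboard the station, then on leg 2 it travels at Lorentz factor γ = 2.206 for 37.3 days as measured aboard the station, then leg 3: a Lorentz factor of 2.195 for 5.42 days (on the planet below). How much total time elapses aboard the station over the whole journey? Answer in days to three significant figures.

Leg 1: 245 days is already measured aboard the station.
Leg 2: 37.3 days is already measured aboard the station.
Leg 3: γ = 2.195; τ_3 = 5.42/2.195 = 2.469 days.
Total: 245.0 + 37.30 + 2.469 days.

τ = 285 days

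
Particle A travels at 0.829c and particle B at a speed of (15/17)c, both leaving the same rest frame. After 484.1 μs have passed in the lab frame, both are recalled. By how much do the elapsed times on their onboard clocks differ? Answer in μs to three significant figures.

|τ_A − τ_B| = 42.9 μs

A: γ = 1/√(1 − 0.829²) = 1/√0.3128 = 1.788; τ_A = 484.1/1.788 = 270.7 μs.
B: γ = 1/√(1 − (15/17)²) = 17/8 = 2.125; τ_B = 484.1/2.125 = 227.8 μs.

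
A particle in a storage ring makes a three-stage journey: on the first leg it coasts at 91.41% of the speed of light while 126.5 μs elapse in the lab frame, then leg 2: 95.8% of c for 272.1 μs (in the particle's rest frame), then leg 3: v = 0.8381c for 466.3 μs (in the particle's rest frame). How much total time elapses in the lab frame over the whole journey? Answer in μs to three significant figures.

Leg 1: 126.5 μs is already measured in the lab frame.
Leg 2: β = 0.958; γ = 1/√(1 − 0.958²) = 1/√0.08224 = 3.487; Δt_2 = 3.487 × 272.1 = 948.8 μs.
Leg 3: γ = 1/√(1 − 0.8381²) = 1/√0.2976 = 1.833; Δt_3 = 1.833 × 466.3 = 854.8 μs.
Total: 126.5 + 948.8 + 854.8 μs.

Δt = 1930 μs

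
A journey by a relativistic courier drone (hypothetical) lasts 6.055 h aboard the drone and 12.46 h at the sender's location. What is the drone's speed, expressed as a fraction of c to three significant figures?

The proper time is measured aboard the drone (both events occur at the drone's location); Δt is measured at the sender's location. γ = Δt/τ = 12.46/6.055 = 2.058.
β = √(1 − 1/γ²) = √(1 − 0.2362) = √0.7638

β = 0.874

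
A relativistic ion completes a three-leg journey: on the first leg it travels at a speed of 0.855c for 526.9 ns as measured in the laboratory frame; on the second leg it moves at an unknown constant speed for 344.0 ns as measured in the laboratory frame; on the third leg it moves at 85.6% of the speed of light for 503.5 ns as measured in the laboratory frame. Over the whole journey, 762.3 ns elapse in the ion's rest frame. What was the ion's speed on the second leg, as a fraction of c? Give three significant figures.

Leg 1: γ = 1/√(1 − 0.855²) = 1/√0.2690 = 1.928; τ_1 = 526.9/1.928 = 273.3 ns.
Leg 2: speed unknown; τ_2 = 344.0/γ_2.
Leg 3: β = 0.856; γ = 1/√(1 − 0.856²) = 1/√0.2673 = 1.934; τ_3 = 503.5/1.934 = 260.3 ns.
Total proper time: 273.3 + τ_2 + 260.3 = 762.3, so τ_2 = 762.3 − 533.6 = 228.7 ns.
γ_2 = 344.0/228.7 = 1.504; β = √(1 − 1/γ²) = √0.5579.

β = 0.747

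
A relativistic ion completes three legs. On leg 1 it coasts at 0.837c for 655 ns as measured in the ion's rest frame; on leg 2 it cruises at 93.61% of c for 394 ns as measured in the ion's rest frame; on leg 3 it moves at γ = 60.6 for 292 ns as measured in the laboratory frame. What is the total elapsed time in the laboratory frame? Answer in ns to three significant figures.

Δt = 2610 ns

Leg 1: γ = 1/√(1 − 0.837²) = 1/√0.2994 = 1.827; Δt_1 = 1.827 × 655 = 1197 ns.
Leg 2: β = 0.9361; γ = 1/√(1 − 0.9361²) = 1/√0.1237 = 2.843; Δt_2 = 2.843 × 394 = 1120 ns.
Leg 3: 292 ns is already measured in the laboratory frame.
Total: 1197 + 1120 + 292.0 ns.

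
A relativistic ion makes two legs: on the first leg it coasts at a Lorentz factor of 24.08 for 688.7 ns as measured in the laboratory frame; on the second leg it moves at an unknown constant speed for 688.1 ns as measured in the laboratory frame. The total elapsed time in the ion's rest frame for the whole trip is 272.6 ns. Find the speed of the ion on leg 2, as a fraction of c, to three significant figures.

Leg 1: γ = 24.08; τ_1 = 688.7/24.08 = 28.60 ns.
Leg 2: speed unknown; τ_2 = 688.1/γ_2.
Total proper time: 28.60 + τ_2 = 272.6, so τ_2 = 272.6 − 28.60 = 244.0 ns.
γ_2 = 688.1/244.0 = 2.820; β = √(1 − 1/γ²) = √0.8743.

β = 0.935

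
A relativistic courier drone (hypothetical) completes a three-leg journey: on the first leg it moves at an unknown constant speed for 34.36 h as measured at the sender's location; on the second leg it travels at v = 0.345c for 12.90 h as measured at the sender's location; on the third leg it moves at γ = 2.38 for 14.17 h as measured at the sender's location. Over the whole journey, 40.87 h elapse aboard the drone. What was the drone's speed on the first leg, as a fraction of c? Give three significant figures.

β = 0.748

Leg 1: speed unknown; τ_1 = 34.36/γ_1.
Leg 2: γ = 1/√(1 − 0.345²) = 1/√0.8810 = 1.065; τ_2 = 12.90/1.065 = 12.11 h.
Leg 3: γ = 2.38; τ_3 = 14.17/2.380 = 5.954 h.
Total proper time: τ_1 + 12.11 + 5.954 = 40.87, so τ_1 = 40.87 − 18.06 = 22.81 h.
γ_1 = 34.36/22.81 = 1.506; β = √(1 − 1/γ²) = √0.5594.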